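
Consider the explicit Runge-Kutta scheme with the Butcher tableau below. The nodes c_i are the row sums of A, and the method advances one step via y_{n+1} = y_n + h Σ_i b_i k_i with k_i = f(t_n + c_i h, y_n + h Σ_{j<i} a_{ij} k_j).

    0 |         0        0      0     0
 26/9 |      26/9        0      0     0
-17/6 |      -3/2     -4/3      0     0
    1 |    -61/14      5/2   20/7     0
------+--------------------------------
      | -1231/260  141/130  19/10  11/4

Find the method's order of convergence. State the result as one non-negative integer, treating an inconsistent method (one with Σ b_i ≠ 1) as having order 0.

b = (-1231/260, 141/130, 19/10, 11/4)
c = (0, 26/9, -17/6, 1)
Ac = (0, 0, -104/27, -55/63)
Σ b_i: (-1231/260)·1 + 141/130·1 + 19/10·1 + 11/4·1 = 1 ✓
b·c: 141/130·26/9 + 19/10·(-17/6) + 11/4·1 = 1/2 ✓
b·c²: 141/130·676/81 + 19/10·289/36 + 11/4·1 = 29219/1080 ≠ 1/3 ⇒ order 2.
b·Ac: 19/10·(-104/27) + 11/4·(-55/63) = -36739/3780 ≠ 1/6

2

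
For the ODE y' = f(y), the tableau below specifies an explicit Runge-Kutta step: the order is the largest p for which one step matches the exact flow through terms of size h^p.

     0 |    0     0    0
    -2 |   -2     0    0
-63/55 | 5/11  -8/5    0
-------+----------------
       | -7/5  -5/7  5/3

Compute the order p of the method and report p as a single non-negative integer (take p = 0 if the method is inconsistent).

b = (-7/5, -5/7, 5/3)
c = (0, -2, -63/55)
Ac = (0, 0, 16/5)
Σ b_i: (-7/5)·1 + (-5/7)·1 + 5/3·1 = -47/105 ≠ 1 ⇒ order 0.

0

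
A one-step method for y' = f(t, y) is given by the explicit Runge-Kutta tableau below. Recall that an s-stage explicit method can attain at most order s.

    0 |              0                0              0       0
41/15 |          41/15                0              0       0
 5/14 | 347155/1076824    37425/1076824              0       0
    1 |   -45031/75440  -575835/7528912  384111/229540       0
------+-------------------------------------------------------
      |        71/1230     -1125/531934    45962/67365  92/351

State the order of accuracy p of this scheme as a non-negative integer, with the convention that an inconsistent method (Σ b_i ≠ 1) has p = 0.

b = (71/1230, -1125/531934, 45962/67365, 92/351)
c = (0, 41/15, 5/14, 1)
Ac = (0, 0, 2495/26264, 143/368)
Σ b_i: 71/1230·1 + (-1125/531934)·1 + 45962/67365·1 + 92/351·1 = 1 ✓
b·c: (-1125/531934)·41/15 + 45962/67365·5/14 + 92/351·1 = 1/2 ✓
b·c²: (-1125/531934)·1681/225 + 45962/67365·25/196 + 92/351·1 = 1/3 ✓
b·Ac: 45962/67365·2495/26264 + 92/351·143/368 = 1/6 ✓
b·c³: (-1125/531934)·68921/3375 + 45962/67365·125/2744 + 92/351·1 = 1/4 ✓
b·(c∘Ac): 45962/67365·12475/367696 + 92/351·143/368 = 1/8 ✓
b·Ac²: 45962/67365·20459/78792 + 92/351·(-247/690) = 1/12 ✓
b·A²c: 92/351·117/736 = 1/24 ✓; 4 stages ⇒ order 4.

4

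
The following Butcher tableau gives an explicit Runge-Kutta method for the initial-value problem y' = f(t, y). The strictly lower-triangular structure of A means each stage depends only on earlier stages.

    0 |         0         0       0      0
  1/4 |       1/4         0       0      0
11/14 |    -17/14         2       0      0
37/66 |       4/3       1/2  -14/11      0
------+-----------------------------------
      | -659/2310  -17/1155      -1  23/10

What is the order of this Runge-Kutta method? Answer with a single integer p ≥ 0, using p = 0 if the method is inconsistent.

b = (-659/2310, -17/1155, -1, 23/10)
c = (0, 1/4, 11/14, 37/66)
Ac = (0, 0, 1/2, -7/8)
Σ b_i: (-659/2310)·1 + (-17/1155)·1 + (-1)·1 + 23/10·1 = 1 ✓
b·c: (-17/1155)·1/4 + (-1)·11/14 + 23/10·37/66 = 1/2 ✓
b·c²: (-17/1155)·1/16 + (-1)·121/196 + 23/10·1369/4356 = 446419/4268880 ≠ 1/3 ⇒ order 2.
b·Ac: (-1)·1/2 + 23/10·(-7/8) = -201/80 ≠ 1/6

2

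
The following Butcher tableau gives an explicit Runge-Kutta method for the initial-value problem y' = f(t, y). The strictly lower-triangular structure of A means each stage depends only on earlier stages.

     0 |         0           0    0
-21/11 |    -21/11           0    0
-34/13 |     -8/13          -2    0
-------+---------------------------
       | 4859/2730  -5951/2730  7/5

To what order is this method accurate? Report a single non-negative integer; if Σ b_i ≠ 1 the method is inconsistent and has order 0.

2

b = (4859/2730, -5951/2730, 7/5)
c = (0, -21/11, -34/13)
Ac = (0, 0, 42/11)
Σ b_i: 4859/2730·1 + (-5951/2730)·1 + 7/5·1 = 1 ✓
b·c: (-5951/2730)·(-21/11) + 7/5·(-34/13) = 1/2 ✓
b·c²: (-5951/2730)·441/121 + 7/5·1156/169 = 30331/18590 ≠ 1/3 ⇒ order 2.
b·Ac: 7/5·42/11 = 294/55 ≠ 1/6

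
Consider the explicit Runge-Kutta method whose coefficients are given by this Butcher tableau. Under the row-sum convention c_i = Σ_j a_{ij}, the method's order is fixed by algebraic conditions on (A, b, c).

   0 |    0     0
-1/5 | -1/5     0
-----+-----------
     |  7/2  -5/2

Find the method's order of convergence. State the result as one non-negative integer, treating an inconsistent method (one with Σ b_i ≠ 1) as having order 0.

2

b = (7/2, -5/2)
c = (0, -1/5)
Σ b_i: 7/2·1 + (-5/2)·1 = 1 ✓
b·c: (-5/2)·(-1/5) = 1/2 ✓; 2 stages ⇒ order 2.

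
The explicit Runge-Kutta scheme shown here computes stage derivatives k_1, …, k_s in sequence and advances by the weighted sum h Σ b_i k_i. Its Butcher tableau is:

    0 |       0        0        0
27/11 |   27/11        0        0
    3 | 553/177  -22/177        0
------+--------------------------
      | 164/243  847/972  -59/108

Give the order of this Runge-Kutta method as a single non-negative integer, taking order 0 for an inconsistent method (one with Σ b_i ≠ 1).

3

b = (164/243, 847/972, -59/108)
c = (0, 27/11, 3)
Ac = (0, 0, -18/59)
Σ b_i: 164/243·1 + 847/972·1 + (-59/108)·1 = 1 ✓
b·c: 847/972·27/11 + (-59/108)·3 = 1/2 ✓
b·c²: 847/972·729/121 + (-59/108)·9 = 1/3 ✓
b·Ac: (-59/108)·(-18/59) = 1/6 ✓; 3 stages ⇒ order 3.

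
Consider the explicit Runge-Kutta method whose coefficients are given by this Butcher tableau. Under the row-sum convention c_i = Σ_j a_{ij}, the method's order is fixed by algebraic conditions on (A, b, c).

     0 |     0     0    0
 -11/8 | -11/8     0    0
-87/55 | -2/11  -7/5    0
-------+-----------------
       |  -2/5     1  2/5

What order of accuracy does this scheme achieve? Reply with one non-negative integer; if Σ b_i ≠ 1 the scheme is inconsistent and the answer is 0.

b = (-2/5, 1, 2/5)
c = (0, -11/8, -87/55)
Ac = (0, 0, 77/40)
Σ b_i: (-2/5)·1 + 1·1 + 2/5·1 = 1 ✓
b·c: 1·(-11/8) + 2/5·(-87/55) = -4417/2200 ≠ 1/2 ⇒ order 1.

1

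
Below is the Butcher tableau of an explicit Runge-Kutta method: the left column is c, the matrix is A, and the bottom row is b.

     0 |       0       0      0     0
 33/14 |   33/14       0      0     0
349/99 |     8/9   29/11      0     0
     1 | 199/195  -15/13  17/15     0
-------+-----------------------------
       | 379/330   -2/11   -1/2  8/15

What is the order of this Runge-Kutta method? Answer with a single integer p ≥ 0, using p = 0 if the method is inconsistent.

1

b = (379/330, -2/11, -1/2, 8/15)
c = (0, 33/14, 349/99, 1)
Ac = (0, 0, 87/14, 344731/270270)
Σ b_i: 379/330·1 + (-2/11)·1 + (-1/2)·1 + 8/15·1 = 1 ✓
b·c: (-2/11)·33/14 + (-1/2)·349/99 + 8/15·1 = -11489/6930 ≠ 1/2 ⇒ order 1.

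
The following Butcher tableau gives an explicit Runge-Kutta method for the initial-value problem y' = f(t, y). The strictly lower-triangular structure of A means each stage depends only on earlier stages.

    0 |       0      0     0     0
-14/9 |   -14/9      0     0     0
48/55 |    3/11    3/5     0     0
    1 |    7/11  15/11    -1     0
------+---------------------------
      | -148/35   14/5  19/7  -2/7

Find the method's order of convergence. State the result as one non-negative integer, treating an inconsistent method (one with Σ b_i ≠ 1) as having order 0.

1

b = (-148/35, 14/5, 19/7, -2/7)
c = (0, -14/9, 48/55, 1)
Ac = (0, 0, -14/15, -494/165)
Σ b_i: (-148/35)·1 + 14/5·1 + 19/7·1 + (-2/7)·1 = 1 ✓
b·c: 14/5·(-14/9) + 19/7·48/55 + (-2/7)·1 = -7874/3465 ≠ 1/2 ⇒ order 1.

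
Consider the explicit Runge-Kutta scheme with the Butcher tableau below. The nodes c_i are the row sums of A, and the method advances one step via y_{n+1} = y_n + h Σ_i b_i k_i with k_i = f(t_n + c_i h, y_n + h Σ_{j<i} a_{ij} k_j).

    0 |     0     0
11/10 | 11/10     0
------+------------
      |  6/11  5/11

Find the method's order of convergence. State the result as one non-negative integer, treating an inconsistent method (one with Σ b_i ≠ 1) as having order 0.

2

b = (6/11, 5/11)
c = (0, 11/10)
Σ b_i: 6/11·1 + 5/11·1 = 1 ✓
b·c: 5/11·11/10 = 1/2 ✓; 2 stages ⇒ order 2.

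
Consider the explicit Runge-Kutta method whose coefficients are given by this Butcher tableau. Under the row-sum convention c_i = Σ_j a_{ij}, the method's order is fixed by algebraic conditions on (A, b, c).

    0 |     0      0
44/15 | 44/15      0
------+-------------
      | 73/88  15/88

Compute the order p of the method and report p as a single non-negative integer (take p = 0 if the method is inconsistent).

2

b = (73/88, 15/88)
c = (0, 44/15)
Σ b_i: 73/88·1 + 15/88·1 = 1 ✓
b·c: 15/88·44/15 = 1/2 ✓; 2 stages ⇒ order 2.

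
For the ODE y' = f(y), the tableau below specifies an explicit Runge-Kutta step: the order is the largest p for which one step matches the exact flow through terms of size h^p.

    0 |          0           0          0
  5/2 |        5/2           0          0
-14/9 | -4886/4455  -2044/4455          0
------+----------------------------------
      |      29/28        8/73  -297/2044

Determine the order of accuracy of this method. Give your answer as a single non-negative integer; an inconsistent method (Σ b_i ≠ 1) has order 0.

3

b = (29/28, 8/73, -297/2044)
c = (0, 5/2, -14/9)
Ac = (0, 0, -1022/891)
Σ b_i: 29/28·1 + 8/73·1 + (-297/2044)·1 = 1 ✓
b·c: 8/73·5/2 + (-297/2044)·(-14/9) = 1/2 ✓
b·c²: 8/73·25/4 + (-297/2044)·196/81 = 1/3 ✓
b·Ac: (-297/2044)·(-1022/891) = 1/6 ✓; 3 stages ⇒ order 3.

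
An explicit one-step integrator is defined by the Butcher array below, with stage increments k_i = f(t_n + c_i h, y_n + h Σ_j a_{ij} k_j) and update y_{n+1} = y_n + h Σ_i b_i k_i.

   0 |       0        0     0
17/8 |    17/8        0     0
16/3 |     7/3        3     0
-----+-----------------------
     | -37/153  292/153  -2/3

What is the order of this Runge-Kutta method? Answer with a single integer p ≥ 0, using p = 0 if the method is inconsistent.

b = (-37/153, 292/153, -2/3)
c = (0, 17/8, 16/3)
Ac = (0, 0, 51/8)
Σ b_i: (-37/153)·1 + 292/153·1 + (-2/3)·1 = 1 ✓
b·c: 292/153·17/8 + (-2/3)·16/3 = 1/2 ✓
b·c²: 292/153·289/64 + (-2/3)·256/9 = -4469/432 ≠ 1/3 ⇒ order 2.
b·Ac: (-2/3)·51/8 = -17/4 ≠ 1/6

2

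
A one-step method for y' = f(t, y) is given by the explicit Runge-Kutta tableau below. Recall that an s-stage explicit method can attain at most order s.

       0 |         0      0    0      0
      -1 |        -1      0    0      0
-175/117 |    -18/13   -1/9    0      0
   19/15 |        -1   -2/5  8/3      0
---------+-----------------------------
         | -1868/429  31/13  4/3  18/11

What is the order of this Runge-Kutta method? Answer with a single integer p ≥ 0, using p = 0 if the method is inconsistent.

b = (-1868/429, 31/13, 4/3, 18/11)
c = (0, -1, -175/117, 19/15)
Ac = (0, 0, 1/9, -6298/1755)
Σ b_i: (-1868/429)·1 + 31/13·1 + 4/3·1 + 18/11·1 = 1 ✓
b·c: 31/13·(-1) + 4/3·(-175/117) + 18/11·19/15 = -44521/19305 ≠ 1/2 ⇒ order 1.

1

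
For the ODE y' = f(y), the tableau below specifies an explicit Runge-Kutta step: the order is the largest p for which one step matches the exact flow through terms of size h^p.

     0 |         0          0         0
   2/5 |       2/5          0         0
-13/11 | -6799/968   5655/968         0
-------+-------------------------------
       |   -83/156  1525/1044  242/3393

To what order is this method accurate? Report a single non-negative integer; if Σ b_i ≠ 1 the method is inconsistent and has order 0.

b = (-83/156, 1525/1044, 242/3393)
c = (0, 2/5, -13/11)
Ac = (0, 0, 1131/484)
Σ b_i: (-83/156)·1 + 1525/1044·1 + 242/3393·1 = 1 ✓
b·c: 1525/1044·2/5 + 242/3393·(-13/11) = 1/2 ✓
b·c²: 1525/1044·4/25 + 242/3393·169/121 = 1/3 ✓
b·Ac: 242/3393·1131/484 = 1/6 ✓; 3 stages ⇒ order 3.

3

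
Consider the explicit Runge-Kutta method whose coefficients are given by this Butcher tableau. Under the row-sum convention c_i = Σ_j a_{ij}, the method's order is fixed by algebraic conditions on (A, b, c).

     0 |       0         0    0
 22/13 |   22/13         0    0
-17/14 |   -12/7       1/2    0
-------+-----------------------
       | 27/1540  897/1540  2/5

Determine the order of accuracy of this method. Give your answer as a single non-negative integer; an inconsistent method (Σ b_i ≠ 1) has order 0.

b = (27/1540, 897/1540, 2/5)
c = (0, 22/13, -17/14)
Ac = (0, 0, 11/13)
Σ b_i: 27/1540·1 + 897/1540·1 + 2/5·1 = 1 ✓
b·c: 897/1540·22/13 + 2/5·(-17/14) = 1/2 ✓
b·c²: 897/1540·484/169 + 2/5·289/196 = 14383/6370 ≠ 1/3 ⇒ order 2.
b·Ac: 2/5·11/13 = 22/65 ≠ 1/6

2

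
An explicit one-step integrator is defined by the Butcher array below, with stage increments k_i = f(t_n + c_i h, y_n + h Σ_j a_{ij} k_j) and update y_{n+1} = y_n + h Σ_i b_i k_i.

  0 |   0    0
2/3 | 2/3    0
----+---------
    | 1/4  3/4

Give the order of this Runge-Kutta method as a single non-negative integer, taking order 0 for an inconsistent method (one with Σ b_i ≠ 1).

b = (1/4, 3/4)
c = (0, 2/3)
Σ b_i: 1/4·1 + 3/4·1 = 1 ✓
b·c: 3/4·2/3 = 1/2 ✓; 2 stages ⇒ order 2.

2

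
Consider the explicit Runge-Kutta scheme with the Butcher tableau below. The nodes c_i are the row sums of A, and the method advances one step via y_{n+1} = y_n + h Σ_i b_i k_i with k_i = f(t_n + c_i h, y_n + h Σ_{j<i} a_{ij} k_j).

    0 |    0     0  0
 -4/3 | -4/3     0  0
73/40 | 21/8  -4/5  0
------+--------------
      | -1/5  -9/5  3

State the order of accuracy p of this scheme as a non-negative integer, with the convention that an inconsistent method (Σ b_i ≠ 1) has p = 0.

1

b = (-1/5, -9/5, 3)
c = (0, -4/3, 73/40)
Ac = (0, 0, 16/15)
Σ b_i: (-1/5)·1 + (-9/5)·1 + 3·1 = 1 ✓
b·c: (-9/5)·(-4/3) + 3·73/40 = 63/8 ≠ 1/2 ⇒ order 1.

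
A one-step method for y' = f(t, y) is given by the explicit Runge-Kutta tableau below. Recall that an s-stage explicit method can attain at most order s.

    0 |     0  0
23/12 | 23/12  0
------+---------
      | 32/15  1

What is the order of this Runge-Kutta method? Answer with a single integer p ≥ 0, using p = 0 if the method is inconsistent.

b = (32/15, 1)
c = (0, 23/12)
Σ b_i: 32/15·1 + 1·1 = 47/15 ≠ 1 ⇒ order 0.

0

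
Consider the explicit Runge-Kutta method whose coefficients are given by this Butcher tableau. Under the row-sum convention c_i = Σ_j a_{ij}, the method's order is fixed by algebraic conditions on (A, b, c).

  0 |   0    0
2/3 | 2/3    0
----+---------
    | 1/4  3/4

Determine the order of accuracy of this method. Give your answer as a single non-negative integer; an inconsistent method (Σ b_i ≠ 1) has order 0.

b = (1/4, 3/4)
c = (0, 2/3)
Σ b_i: 1/4·1 + 3/4·1 = 1 ✓
b·c: 3/4·2/3 = 1/2 ✓; 2 stages ⇒ order 2.

2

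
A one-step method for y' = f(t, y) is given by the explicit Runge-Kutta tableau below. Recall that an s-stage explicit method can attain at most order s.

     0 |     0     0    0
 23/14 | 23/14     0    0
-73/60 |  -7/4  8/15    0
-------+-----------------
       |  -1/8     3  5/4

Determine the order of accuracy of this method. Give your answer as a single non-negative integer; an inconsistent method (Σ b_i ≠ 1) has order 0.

b = (-1/8, 3, 5/4)
c = (0, 23/14, -73/60)
Ac = (0, 0, 92/105)
Σ b_i: (-1/8)·1 + 3·1 + 5/4·1 = 33/8 ≠ 1 ⇒ order 0.

0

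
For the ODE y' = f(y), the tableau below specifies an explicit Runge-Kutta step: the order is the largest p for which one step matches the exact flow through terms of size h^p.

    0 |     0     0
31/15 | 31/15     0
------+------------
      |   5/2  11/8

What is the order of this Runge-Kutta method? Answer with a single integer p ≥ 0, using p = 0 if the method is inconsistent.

0

b = (5/2, 11/8)
c = (0, 31/15)
Σ b_i: 5/2·1 + 11/8·1 = 31/8 ≠ 1 ⇒ order 0.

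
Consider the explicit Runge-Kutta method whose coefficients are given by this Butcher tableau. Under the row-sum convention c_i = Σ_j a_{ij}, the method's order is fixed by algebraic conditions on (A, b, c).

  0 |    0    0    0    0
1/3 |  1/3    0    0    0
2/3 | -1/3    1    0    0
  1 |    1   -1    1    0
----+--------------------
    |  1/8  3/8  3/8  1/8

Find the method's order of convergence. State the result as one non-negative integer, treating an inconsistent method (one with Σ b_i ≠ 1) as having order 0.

4

b = (1/8, 3/8, 3/8, 1/8)
c = (0, 1/3, 2/3, 1)
Ac = (0, 0, 1/3, 1/3)
Σ b_i: 1/8·1 + 3/8·1 + 3/8·1 + 1/8·1 = 1 ✓
b·c: 3/8·1/3 + 3/8·2/3 + 1/8·1 = 1/2 ✓
b·c²: 3/8·1/9 + 3/8·4/9 + 1/8·1 = 1/3 ✓
b·Ac: 3/8·1/3 + 1/8·1/3 = 1/6 ✓
b·c³: 3/8·1/27 + 3/8·8/27 + 1/8·1 = 1/4 ✓
b·(c∘Ac): 3/8·2/9 + 1/8·1/3 = 1/8 ✓
b·Ac²: 3/8·1/9 + 1/8·1/3 = 1/12 ✓
b·A²c: 1/8·1/3 = 1/24 ✓; 4 stages ⇒ order 4.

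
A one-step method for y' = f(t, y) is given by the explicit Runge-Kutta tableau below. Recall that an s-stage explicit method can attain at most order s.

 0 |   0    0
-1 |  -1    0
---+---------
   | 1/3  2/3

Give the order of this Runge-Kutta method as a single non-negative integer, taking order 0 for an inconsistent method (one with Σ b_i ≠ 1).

b = (1/3, 2/3)
c = (0, -1)
Σ b_i: 1/3·1 + 2/3·1 = 1 ✓
b·c: 2/3·(-1) = -2/3 ≠ 1/2 ⇒ order 1.

1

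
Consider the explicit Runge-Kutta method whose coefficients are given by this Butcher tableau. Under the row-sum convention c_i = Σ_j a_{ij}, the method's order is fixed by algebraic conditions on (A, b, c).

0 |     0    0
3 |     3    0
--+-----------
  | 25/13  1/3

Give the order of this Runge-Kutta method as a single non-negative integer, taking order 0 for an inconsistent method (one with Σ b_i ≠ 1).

0

b = (25/13, 1/3)
c = (0, 3)
Σ b_i: 25/13·1 + 1/3·1 = 88/39 ≠ 1 ⇒ order 0.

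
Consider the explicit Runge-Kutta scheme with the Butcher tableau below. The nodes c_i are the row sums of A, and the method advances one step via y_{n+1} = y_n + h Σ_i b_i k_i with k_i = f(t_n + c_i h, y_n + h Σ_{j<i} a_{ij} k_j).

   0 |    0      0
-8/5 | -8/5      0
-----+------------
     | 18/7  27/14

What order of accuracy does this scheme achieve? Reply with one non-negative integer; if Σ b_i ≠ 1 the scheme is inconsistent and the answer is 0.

b = (18/7, 27/14)
c = (0, -8/5)
Σ b_i: 18/7·1 + 27/14·1 = 9/2 ≠ 1 ⇒ order 0.

0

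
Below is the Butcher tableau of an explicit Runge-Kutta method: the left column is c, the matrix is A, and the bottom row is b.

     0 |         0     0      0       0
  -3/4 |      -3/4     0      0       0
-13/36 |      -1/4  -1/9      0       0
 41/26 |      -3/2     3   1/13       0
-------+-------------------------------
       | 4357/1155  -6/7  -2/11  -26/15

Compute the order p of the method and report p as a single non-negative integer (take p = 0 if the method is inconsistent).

b = (4357/1155, -6/7, -2/11, -26/15)
c = (0, -3/4, -13/36, 41/26)
Ac = (0, 0, 1/12, -41/18)
Σ b_i: 4357/1155·1 + (-6/7)·1 + (-2/11)·1 + (-26/15)·1 = 1 ✓
b·c: (-6/7)·(-3/4) + (-2/11)·(-13/36) + (-26/15)·41/26 = -7016/3465 ≠ 1/2 ⇒ order 1.

1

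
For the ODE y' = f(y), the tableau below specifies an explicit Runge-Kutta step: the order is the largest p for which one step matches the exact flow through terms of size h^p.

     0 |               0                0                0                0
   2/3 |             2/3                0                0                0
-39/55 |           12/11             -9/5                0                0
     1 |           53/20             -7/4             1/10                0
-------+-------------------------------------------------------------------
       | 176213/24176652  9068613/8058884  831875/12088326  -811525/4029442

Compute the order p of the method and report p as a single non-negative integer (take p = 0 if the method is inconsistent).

3

b = (176213/24176652, 9068613/8058884, 831875/12088326, -811525/4029442)
c = (0, 2/3, -39/55, 1)
Ac = (0, 0, -6/5, -1021/825)
Σ b_i: 176213/24176652·1 + 9068613/8058884·1 + 831875/12088326·1 + (-811525/4029442)·1 = 1 ✓
b·c: 9068613/8058884·2/3 + 831875/12088326·(-39/55) + (-811525/4029442)·1 = 1/2 ✓
b·c²: 9068613/8058884·4/9 + 831875/12088326·1521/3025 + (-811525/4029442)·1 = 1/3 ✓
b·Ac: 831875/12088326·(-6/5) + (-811525/4029442)·(-1021/825) = 1/6 ✓
b·c³: 9068613/8058884·8/27 + 831875/12088326·(-59319/166375) + (-811525/4029442)·1 = 1948987/18132489 ≠ 1/4 ⇒ order 3.
b·(c∘Ac): 831875/12088326·234/275 + (-811525/4029442)·(-1021/825) = 3720821/12088326 ≠ 1/8
b·Ac²: 831875/12088326·(-4/5) + (-811525/4029442)·(-198061/272250) = 364863011/3989147580 ≠ 1/12
b·A²c: (-811525/4029442)·(-3/25) = 97383/4029442 ≠ 1/24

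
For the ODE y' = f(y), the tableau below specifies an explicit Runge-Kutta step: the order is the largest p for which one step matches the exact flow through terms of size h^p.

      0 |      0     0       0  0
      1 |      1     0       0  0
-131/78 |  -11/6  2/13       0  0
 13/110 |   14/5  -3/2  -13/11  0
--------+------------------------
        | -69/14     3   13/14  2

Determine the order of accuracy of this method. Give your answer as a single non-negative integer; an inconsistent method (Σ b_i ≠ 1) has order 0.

1

b = (-69/14, 3, 13/14, 2)
c = (0, 1, -131/78, 13/110)
Ac = (0, 0, 2/13, 16/33)
Σ b_i: (-69/14)·1 + 3·1 + 13/14·1 + 2·1 = 1 ✓
b·c: 3·1 + 13/14·(-131/78) + 2·13/110 = 7747/4620 ≠ 1/2 ⇒ order 1.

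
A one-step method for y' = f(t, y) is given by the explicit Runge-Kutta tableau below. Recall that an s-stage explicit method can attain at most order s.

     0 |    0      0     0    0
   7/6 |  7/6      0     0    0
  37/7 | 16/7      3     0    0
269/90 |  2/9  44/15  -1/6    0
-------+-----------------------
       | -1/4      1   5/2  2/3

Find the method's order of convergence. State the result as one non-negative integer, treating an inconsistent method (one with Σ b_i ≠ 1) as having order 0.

0

b = (-1/4, 1, 5/2, 2/3)
c = (0, 7/6, 37/7, 269/90)
Ac = (0, 0, 7/2, 1601/630)
Σ b_i: (-1/4)·1 + 1·1 + 5/2·1 + 2/3·1 = 47/12 ≠ 1 ⇒ order 0.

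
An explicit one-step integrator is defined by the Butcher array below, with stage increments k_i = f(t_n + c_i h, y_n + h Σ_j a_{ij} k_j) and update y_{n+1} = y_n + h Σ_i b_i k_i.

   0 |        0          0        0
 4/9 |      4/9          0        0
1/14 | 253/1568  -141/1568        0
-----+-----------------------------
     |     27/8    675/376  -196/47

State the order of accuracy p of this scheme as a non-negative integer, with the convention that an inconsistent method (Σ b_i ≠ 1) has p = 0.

3

b = (27/8, 675/376, -196/47)
c = (0, 4/9, 1/14)
Ac = (0, 0, -47/1176)
Σ b_i: 27/8·1 + 675/376·1 + (-196/47)·1 = 1 ✓
b·c: 675/376·4/9 + (-196/47)·1/14 = 1/2 ✓
b·c²: 675/376·16/81 + (-196/47)·1/196 = 1/3 ✓
b·Ac: (-196/47)·(-47/1176) = 1/6 ✓; 3 stages ⇒ order 3.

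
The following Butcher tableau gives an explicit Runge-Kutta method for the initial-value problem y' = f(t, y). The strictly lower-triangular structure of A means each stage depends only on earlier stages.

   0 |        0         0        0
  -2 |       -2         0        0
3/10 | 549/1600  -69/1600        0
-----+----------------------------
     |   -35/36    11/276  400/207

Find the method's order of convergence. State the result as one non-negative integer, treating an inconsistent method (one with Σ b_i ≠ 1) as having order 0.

b = (-35/36, 11/276, 400/207)
c = (0, -2, 3/10)
Ac = (0, 0, 69/800)
Σ b_i: (-35/36)·1 + 11/276·1 + 400/207·1 = 1 ✓
b·c: 11/276·(-2) + 400/207·3/10 = 1/2 ✓
b·c²: 11/276·4 + 400/207·9/100 = 1/3 ✓
b·Ac: 400/207·69/800 = 1/6 ✓; 3 stages ⇒ order 3.

3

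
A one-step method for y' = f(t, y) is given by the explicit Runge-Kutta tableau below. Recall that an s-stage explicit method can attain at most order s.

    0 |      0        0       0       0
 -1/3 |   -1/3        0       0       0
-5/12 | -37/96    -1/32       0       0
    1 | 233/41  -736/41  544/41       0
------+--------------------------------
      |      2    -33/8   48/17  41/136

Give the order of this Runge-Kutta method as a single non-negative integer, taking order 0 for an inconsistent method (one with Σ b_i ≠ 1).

4

b = (2, -33/8, 48/17, 41/136)
c = (0, -1/3, -5/12, 1)
Ac = (0, 0, 1/96, 56/123)
Σ b_i: 2·1 + (-33/8)·1 + 48/17·1 + 41/136·1 = 1 ✓
b·c: (-33/8)·(-1/3) + 48/17·(-5/12) + 41/136·1 = 1/2 ✓
b·c²: (-33/8)·1/9 + 48/17·25/144 + 41/136·1 = 1/3 ✓
b·Ac: 48/17·1/96 + 41/136·56/123 = 1/6 ✓
b·c³: (-33/8)·(-1/27) + 48/17·(-125/1728) + 41/136·1 = 1/4 ✓
b·(c∘Ac): 48/17·(-5/1152) + 41/136·56/123 = 1/8 ✓
b·Ac²: 48/17·(-1/288) + 41/136·38/123 = 1/12 ✓
b·A²c: 41/136·17/123 = 1/24 ✓; 4 stages ⇒ order 4.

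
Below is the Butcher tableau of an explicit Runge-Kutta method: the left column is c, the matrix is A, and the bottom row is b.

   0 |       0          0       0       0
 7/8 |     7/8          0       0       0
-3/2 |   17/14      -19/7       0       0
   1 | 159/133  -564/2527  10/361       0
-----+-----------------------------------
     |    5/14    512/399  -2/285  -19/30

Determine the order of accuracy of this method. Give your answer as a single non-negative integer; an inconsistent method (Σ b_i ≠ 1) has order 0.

4

b = (5/14, 512/399, -2/285, -19/30)
c = (0, 7/8, -3/2, 1)
Ac = (0, 0, -19/8, -9/38)
Σ b_i: 5/14·1 + 512/399·1 + (-2/285)·1 + (-19/30)·1 = 1 ✓
b·c: 512/399·7/8 + (-2/285)·(-3/2) + (-19/30)·1 = 1/2 ✓
b·c²: 512/399·49/64 + (-2/285)·9/4 + (-19/30)·1 = 1/3 ✓
b·Ac: (-2/285)·(-19/8) + (-19/30)·(-9/38) = 1/6 ✓
b·c³: 512/399·343/512 + (-2/285)·(-27/8) + (-19/30)·1 = 1/4 ✓
b·(c∘Ac): (-2/285)·57/16 + (-19/30)·(-9/38) = 1/8 ✓
b·Ac²: (-2/285)·(-133/64) + (-19/30)·(-33/304) = 1/12 ✓
b·A²c: (-19/30)·(-5/76) = 1/24 ✓; 4 stages ⇒ order 4.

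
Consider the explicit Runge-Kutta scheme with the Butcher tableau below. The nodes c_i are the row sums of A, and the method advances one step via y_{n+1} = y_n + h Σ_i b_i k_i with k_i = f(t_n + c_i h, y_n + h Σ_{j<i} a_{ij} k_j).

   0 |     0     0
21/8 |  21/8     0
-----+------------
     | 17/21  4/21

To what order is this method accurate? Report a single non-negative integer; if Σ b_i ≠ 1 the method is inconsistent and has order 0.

b = (17/21, 4/21)
c = (0, 21/8)
Σ b_i: 17/21·1 + 4/21·1 = 1 ✓
b·c: 4/21·21/8 = 1/2 ✓; 2 stages ⇒ order 2.

2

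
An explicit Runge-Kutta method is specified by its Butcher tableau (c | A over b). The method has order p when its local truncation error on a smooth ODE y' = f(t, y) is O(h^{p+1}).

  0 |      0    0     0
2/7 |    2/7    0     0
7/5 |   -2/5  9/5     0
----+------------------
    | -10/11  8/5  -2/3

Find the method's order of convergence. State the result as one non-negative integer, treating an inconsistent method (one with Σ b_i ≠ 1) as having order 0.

b = (-10/11, 8/5, -2/3)
c = (0, 2/7, 7/5)
Ac = (0, 0, 18/35)
Σ b_i: (-10/11)·1 + 8/5·1 + (-2/3)·1 = 4/165 ≠ 1 ⇒ order 0.

0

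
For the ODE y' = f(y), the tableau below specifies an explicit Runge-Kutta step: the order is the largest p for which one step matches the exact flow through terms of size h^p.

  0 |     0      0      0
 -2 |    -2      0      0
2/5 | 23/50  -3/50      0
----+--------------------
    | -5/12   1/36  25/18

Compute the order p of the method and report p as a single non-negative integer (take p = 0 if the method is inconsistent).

3

b = (-5/12, 1/36, 25/18)
c = (0, -2, 2/5)
Ac = (0, 0, 3/25)
Σ b_i: (-5/12)·1 + 1/36·1 + 25/18·1 = 1 ✓
b·c: 1/36·(-2) + 25/18·2/5 = 1/2 ✓
b·c²: 1/36·4 + 25/18·4/25 = 1/3 ✓
b·Ac: 25/18·3/25 = 1/6 ✓; 3 stages ⇒ order 3.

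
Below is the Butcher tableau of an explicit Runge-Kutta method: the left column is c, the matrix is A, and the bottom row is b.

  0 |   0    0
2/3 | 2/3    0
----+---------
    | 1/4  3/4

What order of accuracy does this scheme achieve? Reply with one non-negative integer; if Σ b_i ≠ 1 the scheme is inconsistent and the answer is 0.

b = (1/4, 3/4)
c = (0, 2/3)
Σ b_i: 1/4·1 + 3/4·1 = 1 ✓
b·c: 3/4·2/3 = 1/2 ✓; 2 stages ⇒ order 2.

2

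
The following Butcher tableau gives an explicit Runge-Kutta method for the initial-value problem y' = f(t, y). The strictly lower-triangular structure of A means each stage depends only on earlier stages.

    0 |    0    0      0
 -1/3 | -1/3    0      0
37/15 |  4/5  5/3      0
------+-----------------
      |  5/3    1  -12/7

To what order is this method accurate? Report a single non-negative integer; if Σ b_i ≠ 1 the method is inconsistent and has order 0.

b = (5/3, 1, -12/7)
c = (0, -1/3, 37/15)
Ac = (0, 0, -5/9)
Σ b_i: 5/3·1 + 1·1 + (-12/7)·1 = 20/21 ≠ 1 ⇒ order 0.

0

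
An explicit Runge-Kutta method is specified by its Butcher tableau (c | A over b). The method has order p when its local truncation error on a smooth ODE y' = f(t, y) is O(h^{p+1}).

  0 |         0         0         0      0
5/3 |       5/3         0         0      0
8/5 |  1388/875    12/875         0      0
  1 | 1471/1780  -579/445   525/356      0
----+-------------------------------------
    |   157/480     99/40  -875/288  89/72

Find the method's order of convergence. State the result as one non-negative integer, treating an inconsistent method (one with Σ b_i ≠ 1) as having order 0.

b = (157/480, 99/40, -875/288, 89/72)
c = (0, 5/3, 8/5, 1)
Ac = (0, 0, 4/175, 17/89)
Σ b_i: 157/480·1 + 99/40·1 + (-875/288)·1 + 89/72·1 = 1 ✓
b·c: 99/40·5/3 + (-875/288)·8/5 + 89/72·1 = 1/2 ✓
b·c²: 99/40·25/9 + (-875/288)·64/25 + 89/72·1 = 1/3 ✓
b·Ac: (-875/288)·4/175 + 89/72·17/89 = 1/6 ✓
b·c³: 99/40·125/27 + (-875/288)·512/125 + 89/72·1 = 1/4 ✓
b·(c∘Ac): (-875/288)·32/875 + 89/72·17/89 = 1/8 ✓
b·Ac²: (-875/288)·4/105 + 89/72·43/267 = 1/12 ✓
b·A²c: 89/72·3/89 = 1/24 ✓; 4 stages ⇒ order 4.

4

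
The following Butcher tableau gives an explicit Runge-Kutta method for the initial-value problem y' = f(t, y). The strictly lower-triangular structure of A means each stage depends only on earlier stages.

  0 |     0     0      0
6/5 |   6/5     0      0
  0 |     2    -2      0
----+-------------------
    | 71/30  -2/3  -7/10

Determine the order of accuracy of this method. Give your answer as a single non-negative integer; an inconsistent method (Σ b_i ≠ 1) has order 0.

b = (71/30, -2/3, -7/10)
c = (0, 6/5, 0)
Ac = (0, 0, -12/5)
Σ b_i: 71/30·1 + (-2/3)·1 + (-7/10)·1 = 1 ✓
b·c: (-2/3)·6/5 = -4/5 ≠ 1/2 ⇒ order 1.

1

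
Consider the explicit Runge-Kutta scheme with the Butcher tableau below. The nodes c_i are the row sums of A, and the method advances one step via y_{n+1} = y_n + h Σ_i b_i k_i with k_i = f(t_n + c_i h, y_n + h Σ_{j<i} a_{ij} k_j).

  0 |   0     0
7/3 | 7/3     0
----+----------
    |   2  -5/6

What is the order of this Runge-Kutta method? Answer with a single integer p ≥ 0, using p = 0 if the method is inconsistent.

b = (2, -5/6)
c = (0, 7/3)
Σ b_i: 2·1 + (-5/6)·1 = 7/6 ≠ 1 ⇒ order 0.

0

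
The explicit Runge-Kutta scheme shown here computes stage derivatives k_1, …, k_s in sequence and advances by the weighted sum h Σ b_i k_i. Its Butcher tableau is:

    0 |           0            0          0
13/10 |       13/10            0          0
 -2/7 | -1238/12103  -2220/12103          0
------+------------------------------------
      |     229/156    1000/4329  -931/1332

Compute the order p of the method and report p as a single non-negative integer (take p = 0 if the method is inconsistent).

b = (229/156, 1000/4329, -931/1332)
c = (0, 13/10, -2/7)
Ac = (0, 0, -222/931)
Σ b_i: 229/156·1 + 1000/4329·1 + (-931/1332)·1 = 1 ✓
b·c: 1000/4329·13/10 + (-931/1332)·(-2/7) = 1/2 ✓
b·c²: 1000/4329·169/100 + (-931/1332)·4/49 = 1/3 ✓
b·Ac: (-931/1332)·(-222/931) = 1/6 ✓; 3 stages ⇒ order 3.

3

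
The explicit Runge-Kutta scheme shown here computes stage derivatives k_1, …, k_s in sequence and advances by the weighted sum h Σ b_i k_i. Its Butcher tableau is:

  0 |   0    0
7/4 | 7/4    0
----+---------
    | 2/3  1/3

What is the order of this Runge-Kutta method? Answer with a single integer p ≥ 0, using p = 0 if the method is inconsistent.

b = (2/3, 1/3)
c = (0, 7/4)
Σ b_i: 2/3·1 + 1/3·1 = 1 ✓
b·c: 1/3·7/4 = 7/12 ≠ 1/2 ⇒ order 1.

1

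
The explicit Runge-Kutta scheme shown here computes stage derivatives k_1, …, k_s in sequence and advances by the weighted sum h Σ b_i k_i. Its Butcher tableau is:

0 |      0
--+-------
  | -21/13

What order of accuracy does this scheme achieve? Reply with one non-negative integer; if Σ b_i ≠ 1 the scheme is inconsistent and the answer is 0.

0

b = (-21/13)
c = (0)
Σ b_i: (-21/13)·1 = -21/13 ≠ 1 ⇒ order 0.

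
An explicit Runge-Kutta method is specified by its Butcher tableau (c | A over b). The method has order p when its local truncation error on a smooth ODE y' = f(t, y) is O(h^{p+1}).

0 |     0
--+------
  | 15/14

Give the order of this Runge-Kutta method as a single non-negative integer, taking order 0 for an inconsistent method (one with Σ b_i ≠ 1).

b = (15/14)
c = (0)
Σ b_i: 15/14·1 = 15/14 ≠ 1 ⇒ order 0.

0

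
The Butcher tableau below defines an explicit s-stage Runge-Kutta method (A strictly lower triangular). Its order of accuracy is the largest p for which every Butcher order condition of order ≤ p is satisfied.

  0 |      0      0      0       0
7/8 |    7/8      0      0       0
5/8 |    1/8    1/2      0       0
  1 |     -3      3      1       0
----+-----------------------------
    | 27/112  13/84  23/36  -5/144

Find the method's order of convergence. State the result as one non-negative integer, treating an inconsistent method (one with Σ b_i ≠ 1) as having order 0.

b = (27/112, 13/84, 23/36, -5/144)
c = (0, 7/8, 5/8, 1)
Ac = (0, 0, 7/16, 13/4)
Σ b_i: 27/112·1 + 13/84·1 + 23/36·1 + (-5/144)·1 = 1 ✓
b·c: 13/84·7/8 + 23/36·5/8 + (-5/144)·1 = 1/2 ✓
b·c²: 13/84·49/64 + 23/36·25/64 + (-5/144)·1 = 1/3 ✓
b·Ac: 23/36·7/16 + (-5/144)·13/4 = 1/6 ✓
b·c³: 13/84·343/512 + 23/36·125/512 + (-5/144)·1 = 691/3072 ≠ 1/4 ⇒ order 3.
b·(c∘Ac): 23/36·35/128 + (-5/144)·13/4 = 95/1536 ≠ 1/8
b·Ac²: 23/36·49/128 + (-5/144)·43/16 = 697/4608 ≠ 1/12
b·A²c: (-5/144)·7/16 = -35/2304 ≠ 1/24

3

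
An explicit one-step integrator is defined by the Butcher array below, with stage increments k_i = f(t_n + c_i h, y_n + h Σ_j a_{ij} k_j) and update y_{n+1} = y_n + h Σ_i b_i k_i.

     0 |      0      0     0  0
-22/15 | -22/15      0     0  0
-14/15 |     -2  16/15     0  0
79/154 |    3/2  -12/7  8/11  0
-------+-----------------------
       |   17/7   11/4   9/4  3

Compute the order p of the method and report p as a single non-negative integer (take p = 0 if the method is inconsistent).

0

b = (17/7, 11/4, 9/4, 3)
c = (0, -22/15, -14/15, 79/154)
Ac = (0, 0, -352/225, 424/231)
Σ b_i: 17/7·1 + 11/4·1 + 9/4·1 + 3·1 = 73/7 ≠ 1 ⇒ order 0.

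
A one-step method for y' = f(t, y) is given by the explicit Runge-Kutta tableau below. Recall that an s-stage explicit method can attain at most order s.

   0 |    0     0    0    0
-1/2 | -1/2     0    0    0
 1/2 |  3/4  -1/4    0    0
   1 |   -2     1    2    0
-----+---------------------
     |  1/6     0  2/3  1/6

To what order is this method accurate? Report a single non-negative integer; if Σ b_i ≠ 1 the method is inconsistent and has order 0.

4

b = (1/6, 0, 2/3, 1/6)
c = (0, -1/2, 1/2, 1)
Ac = (0, 0, 1/8, 1/2)
Σ b_i: 1/6·1 + 2/3·1 + 1/6·1 = 1 ✓
b·c: 2/3·1/2 + 1/6·1 = 1/2 ✓
b·c²: 2/3·1/4 + 1/6·1 = 1/3 ✓
b·Ac: 2/3·1/8 + 1/6·1/2 = 1/6 ✓
b·c³: 2/3·1/8 + 1/6·1 = 1/4 ✓
b·(c∘Ac): 2/3·1/16 + 1/6·1/2 = 1/8 ✓
b·Ac²: 2/3·(-1/16) + 1/6·3/4 = 1/12 ✓
b·A²c: 1/6·1/4 = 1/24 ✓; 4 stages ⇒ order 4.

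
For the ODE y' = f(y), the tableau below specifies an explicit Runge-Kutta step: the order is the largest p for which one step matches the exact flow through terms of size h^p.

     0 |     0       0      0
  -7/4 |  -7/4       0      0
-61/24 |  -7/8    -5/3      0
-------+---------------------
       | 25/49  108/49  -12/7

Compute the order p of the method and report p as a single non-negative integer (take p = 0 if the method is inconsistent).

2

b = (25/49, 108/49, -12/7)
c = (0, -7/4, -61/24)
Ac = (0, 0, 35/12)
Σ b_i: 25/49·1 + 108/49·1 + (-12/7)·1 = 1 ✓
b·c: 108/49·(-7/4) + (-12/7)·(-61/24) = 1/2 ✓
b·c²: 108/49·49/16 + (-12/7)·3721/576 = -1453/336 ≠ 1/3 ⇒ order 2.
b·Ac: (-12/7)·35/12 = -5 ≠ 1/6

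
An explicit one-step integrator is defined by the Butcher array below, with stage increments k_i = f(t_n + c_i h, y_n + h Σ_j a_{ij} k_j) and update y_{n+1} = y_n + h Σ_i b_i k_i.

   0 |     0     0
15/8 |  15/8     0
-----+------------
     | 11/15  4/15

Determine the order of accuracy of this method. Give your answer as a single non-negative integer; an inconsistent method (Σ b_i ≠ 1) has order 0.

2

b = (11/15, 4/15)
c = (0, 15/8)
Σ b_i: 11/15·1 + 4/15·1 = 1 ✓
b·c: 4/15·15/8 = 1/2 ✓; 2 stages ⇒ order 2.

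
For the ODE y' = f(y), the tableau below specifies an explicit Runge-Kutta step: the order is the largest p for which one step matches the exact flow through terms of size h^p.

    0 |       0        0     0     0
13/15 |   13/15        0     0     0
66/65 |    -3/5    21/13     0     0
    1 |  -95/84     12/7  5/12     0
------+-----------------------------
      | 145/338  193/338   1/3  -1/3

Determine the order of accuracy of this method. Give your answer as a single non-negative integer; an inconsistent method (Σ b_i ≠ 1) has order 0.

2

b = (145/338, 193/338, 1/3, -1/3)
c = (0, 13/15, 66/65, 1)
Ac = (0, 0, 7/5, 1737/910)
Σ b_i: 145/338·1 + 193/338·1 + 1/3·1 + (-1/3)·1 = 1 ✓
b·c: 193/338·13/15 + 1/3·66/65 + (-1/3)·1 = 1/2 ✓
b·c²: 193/338·169/225 + 1/3·4356/4225 + (-1/3)·1 = 33403/76050 ≠ 1/3 ⇒ order 2.
b·Ac: 1/3·7/5 + (-1/3)·1737/910 = -463/2730 ≠ 1/6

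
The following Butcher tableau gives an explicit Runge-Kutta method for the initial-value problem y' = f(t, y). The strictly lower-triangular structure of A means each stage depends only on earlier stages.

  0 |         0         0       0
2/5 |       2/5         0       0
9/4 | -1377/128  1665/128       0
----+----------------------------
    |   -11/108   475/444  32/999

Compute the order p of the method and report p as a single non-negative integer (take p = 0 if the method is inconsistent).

3

b = (-11/108, 475/444, 32/999)
c = (0, 2/5, 9/4)
Ac = (0, 0, 333/64)
Σ b_i: (-11/108)·1 + 475/444·1 + 32/999·1 = 1 ✓
b·c: 475/444·2/5 + 32/999·9/4 = 1/2 ✓
b·c²: 475/444·4/25 + 32/999·81/16 = 1/3 ✓
b·Ac: 32/999·333/64 = 1/6 ✓; 3 stages ⇒ order 3.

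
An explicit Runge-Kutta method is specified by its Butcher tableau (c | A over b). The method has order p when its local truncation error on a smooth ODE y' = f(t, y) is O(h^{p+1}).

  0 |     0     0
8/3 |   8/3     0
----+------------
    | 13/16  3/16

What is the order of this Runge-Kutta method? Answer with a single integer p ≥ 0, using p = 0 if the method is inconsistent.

b = (13/16, 3/16)
c = (0, 8/3)
Σ b_i: 13/16·1 + 3/16·1 = 1 ✓
b·c: 3/16·8/3 = 1/2 ✓; 2 stages ⇒ order 2.

2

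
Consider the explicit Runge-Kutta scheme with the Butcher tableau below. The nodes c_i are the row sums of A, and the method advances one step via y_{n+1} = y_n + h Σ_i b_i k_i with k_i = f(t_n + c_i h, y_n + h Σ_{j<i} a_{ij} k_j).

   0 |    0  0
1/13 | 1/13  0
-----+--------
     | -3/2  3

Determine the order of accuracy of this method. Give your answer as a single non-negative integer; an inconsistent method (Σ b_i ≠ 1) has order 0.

0

b = (-3/2, 3)
c = (0, 1/13)
Σ b_i: (-3/2)·1 + 3·1 = 3/2 ≠ 1 ⇒ order 0.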